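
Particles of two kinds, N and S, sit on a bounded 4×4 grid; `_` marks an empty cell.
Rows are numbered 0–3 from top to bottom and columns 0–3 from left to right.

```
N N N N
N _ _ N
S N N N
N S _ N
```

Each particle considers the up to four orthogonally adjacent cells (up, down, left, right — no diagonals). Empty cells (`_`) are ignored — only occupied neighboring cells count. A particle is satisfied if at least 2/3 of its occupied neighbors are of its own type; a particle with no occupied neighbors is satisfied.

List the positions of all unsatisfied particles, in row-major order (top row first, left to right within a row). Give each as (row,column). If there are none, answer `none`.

(0,0)N 2/2 ✓
(0,1)N 2/2 ✓
(0,2)N 2/2 ✓
(0,3)N 2/2 ✓
(1,0)N 1/2 ✗
(1,3)N 2/2 ✓
(2,0)S 0/3 ✗
(2,1)N 1/3 ✗
(2,2)N 2/2 ✓
(2,3)N 3/3 ✓
(3,0)N 0/2 ✗
(3,1)S 0/2 ✗
(3,3)N 1/1 ✓

(1,0), (2,0), (2,1), (3,0), (3,1)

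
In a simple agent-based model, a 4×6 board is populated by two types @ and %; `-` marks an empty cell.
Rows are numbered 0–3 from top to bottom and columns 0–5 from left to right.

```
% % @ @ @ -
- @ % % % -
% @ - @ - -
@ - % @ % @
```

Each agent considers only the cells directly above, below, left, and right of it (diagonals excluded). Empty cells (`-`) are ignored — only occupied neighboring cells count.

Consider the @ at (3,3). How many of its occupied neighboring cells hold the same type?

Occupied neighbors of (3,3): (2,3)=@, (3,2)=%, (3,4)=%.
Same type (@): 1 of 3.

1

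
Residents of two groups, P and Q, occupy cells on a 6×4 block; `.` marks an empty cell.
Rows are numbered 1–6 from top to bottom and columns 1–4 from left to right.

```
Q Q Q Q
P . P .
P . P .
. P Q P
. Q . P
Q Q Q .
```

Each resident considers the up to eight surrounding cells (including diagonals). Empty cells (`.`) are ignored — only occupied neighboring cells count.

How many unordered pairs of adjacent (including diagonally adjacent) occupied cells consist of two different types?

11

Scan each occupied cell's neighbors to the right and below (and the two forward diagonals) so each pair is counted once.
From row 1: 5 unlike of 8 pairs (running 5/8).
From row 2: 0 unlike of 2 pairs (running 5/10).
From row 3: 1 unlike of 4 pairs (running 6/14).
From row 4: 4 unlike of 6 pairs (running 10/20).
From row 5: 1 unlike of 4 pairs (running 11/24).
From row 6: 0 unlike of 2 pairs (running 11/26).
Total adjacent occupied pairs: 26; unlike-type pairs: 11.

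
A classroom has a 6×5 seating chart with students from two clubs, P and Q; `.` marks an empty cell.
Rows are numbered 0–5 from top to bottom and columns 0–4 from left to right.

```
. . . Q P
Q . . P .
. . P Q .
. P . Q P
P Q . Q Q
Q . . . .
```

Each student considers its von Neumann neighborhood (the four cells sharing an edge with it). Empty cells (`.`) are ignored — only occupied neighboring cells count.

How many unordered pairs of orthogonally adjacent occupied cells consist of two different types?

9

Scan each occupied cell's neighbors to the right and below so each pair is counted once.
From row 0: 2 unlike of 2 pairs (running 2/2).
From row 1: 1 unlike of 1 pairs (running 3/3).
From row 2: 1 unlike of 2 pairs (running 4/5).
From row 3: 3 unlike of 4 pairs (running 7/9).
From row 4: 2 unlike of 3 pairs (running 9/12).
Total adjacent occupied pairs: 12; unlike-type pairs: 9.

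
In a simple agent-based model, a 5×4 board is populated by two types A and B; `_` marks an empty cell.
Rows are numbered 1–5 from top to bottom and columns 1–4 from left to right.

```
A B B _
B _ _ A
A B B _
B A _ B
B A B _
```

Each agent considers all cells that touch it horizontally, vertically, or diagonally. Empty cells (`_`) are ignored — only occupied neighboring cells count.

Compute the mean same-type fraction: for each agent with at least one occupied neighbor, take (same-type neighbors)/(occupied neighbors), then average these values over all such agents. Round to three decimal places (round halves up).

(1,1)A 0/2
(1,2)B 2/3
(1,3)B 1/2
(2,1)B 2/4
(2,4)A 0/2
(3,1)A 1/4
(3,2)B 3/5
(3,3)B 2/4
(4,1)B 2/5
(4,2)A 2/7
(4,4)B 2/2
(5,1)B 1/3
(5,2)A 1/4
(5,3)B 1/3
Sum over 14 agents: 0/2 + 2/3 + 1/2 + 2/4 + 0/2 + 1/4 + 3/5 + 2/4 + 2/5 + 2/7 + 2/2 + 1/3 + 1/4 + 1/3 = 118/21; mean = 118/21 ÷ 14 = 59/147 = 0.401360… → 0.401.

0.401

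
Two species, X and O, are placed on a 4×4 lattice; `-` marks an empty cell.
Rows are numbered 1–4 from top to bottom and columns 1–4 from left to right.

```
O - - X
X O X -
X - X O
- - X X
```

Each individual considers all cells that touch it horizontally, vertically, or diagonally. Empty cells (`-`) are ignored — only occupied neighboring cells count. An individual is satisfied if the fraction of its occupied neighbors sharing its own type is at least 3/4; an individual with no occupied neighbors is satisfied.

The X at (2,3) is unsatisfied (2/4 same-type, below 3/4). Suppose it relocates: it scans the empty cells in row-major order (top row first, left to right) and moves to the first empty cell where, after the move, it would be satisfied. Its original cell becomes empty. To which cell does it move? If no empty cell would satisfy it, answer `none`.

(3,2)

Vacating (2,3). Empty cells in order:
  (1,2): 1/3 same-type → still unsatisfied.
  (1,3): 1/2 same-type → still unsatisfied.
  (2,4): 2/3 same-type → still unsatisfied.
  (3,2): 4/5 same-type → satisfied — stop here.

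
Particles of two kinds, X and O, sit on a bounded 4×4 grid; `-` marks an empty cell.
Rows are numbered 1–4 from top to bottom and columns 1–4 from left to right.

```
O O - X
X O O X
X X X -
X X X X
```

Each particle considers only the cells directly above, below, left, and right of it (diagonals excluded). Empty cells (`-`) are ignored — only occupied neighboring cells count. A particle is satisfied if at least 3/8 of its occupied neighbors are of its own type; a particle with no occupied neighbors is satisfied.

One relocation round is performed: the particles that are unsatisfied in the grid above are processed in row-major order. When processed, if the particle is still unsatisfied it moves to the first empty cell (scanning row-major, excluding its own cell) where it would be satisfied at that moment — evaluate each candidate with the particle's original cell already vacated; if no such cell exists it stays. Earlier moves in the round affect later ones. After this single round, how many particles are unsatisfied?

Initially unsatisfied (in order): (2,1), (2,3).
  (2,1) → (3,4).
  (2,3) → (1,3).
Resulting grid:
O O O X
- O - X
X X X X
X X X X
All satisfied now.

0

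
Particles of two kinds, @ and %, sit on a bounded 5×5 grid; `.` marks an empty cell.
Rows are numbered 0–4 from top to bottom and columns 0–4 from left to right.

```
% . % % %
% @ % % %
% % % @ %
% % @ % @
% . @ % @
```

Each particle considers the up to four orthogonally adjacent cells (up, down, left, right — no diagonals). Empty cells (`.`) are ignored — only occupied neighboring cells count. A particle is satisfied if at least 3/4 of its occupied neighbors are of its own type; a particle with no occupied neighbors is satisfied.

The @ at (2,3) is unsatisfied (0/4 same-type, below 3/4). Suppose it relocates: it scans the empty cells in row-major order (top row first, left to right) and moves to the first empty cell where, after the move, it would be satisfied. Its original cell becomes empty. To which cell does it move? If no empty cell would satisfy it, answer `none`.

none

Vacating (2,3). Empty cells in order:
  (0,1): 1/3 same-type → still unsatisfied.
  (4,1): 1/3 same-type → still unsatisfied.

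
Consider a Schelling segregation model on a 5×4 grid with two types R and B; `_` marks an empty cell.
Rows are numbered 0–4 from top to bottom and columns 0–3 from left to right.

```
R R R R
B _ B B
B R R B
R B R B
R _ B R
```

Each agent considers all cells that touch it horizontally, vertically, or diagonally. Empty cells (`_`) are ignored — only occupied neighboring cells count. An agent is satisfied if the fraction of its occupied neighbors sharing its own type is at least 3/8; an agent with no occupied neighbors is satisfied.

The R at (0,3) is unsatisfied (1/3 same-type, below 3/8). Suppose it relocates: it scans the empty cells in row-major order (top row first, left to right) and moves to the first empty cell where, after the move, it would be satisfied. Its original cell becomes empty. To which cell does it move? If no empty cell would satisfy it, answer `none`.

(1,1)

Vacating (0,3). Empty cells in order:
  (1,1): 5/8 same-type → satisfied — stop here.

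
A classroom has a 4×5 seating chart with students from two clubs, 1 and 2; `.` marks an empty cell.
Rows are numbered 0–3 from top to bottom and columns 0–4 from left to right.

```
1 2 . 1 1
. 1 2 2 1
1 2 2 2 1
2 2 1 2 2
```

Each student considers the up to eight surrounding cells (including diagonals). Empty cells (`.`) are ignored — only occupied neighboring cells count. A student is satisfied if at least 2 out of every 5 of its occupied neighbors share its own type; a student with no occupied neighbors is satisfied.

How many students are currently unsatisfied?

(0,0)1 1/2 ok
(0,1)2 1/3 unhappy
(0,3)1 2/4 ok
(0,4)1 2/3 ok
(1,1)1 2/6 unhappy
(1,2)2 5/7 ok
(1,3)2 3/7 ok
(1,4)1 3/5 ok
(2,0)1 1/4 unhappy
(2,1)2 4/7 ok
(2,2)2 6/8 ok
(2,3)2 5/8 ok
(2,4)1 1/5 unhappy
(3,0)2 2/3 ok
(3,1)2 3/5 ok
(3,2)1 0/5 unhappy
(3,3)2 3/5 ok
(3,4)2 2/3 ok
Unsatisfied: (0,1), (1,1), (2,0), (2,4), (3,2) — 5 in total.

5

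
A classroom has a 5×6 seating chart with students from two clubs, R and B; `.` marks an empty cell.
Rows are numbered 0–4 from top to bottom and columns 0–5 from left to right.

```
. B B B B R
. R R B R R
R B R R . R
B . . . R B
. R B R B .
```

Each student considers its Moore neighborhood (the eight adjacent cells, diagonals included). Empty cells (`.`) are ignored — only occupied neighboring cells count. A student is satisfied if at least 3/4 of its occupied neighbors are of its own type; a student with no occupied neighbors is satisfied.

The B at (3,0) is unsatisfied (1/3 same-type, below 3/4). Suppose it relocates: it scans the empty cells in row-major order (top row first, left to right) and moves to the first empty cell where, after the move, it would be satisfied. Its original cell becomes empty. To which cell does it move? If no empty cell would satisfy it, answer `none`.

Vacating (3,0). Empty cells in order:
  (0,0): 1/2 same-type → still unsatisfied.
  (1,0): 2/4 same-type → still unsatisfied.
  (2,4): 2/7 same-type → still unsatisfied.
  (3,1): 2/5 same-type → still unsatisfied.
  (3,2): 2/6 same-type → still unsatisfied.
  (3,3): 2/6 same-type → still unsatisfied.
  (4,0): 0/1 same-type → still unsatisfied.
  (4,5): 2/3 same-type → still unsatisfied.

none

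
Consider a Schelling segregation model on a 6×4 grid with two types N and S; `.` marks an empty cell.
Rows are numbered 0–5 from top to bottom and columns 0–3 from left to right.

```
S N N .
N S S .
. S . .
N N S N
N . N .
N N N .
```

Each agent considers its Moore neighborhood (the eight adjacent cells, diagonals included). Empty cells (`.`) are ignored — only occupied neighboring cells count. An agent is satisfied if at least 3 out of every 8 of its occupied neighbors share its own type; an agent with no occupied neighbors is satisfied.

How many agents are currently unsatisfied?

Row 0: (0,0)S 1/3 not · (0,1)N 2/5 satisfied · (0,2)N 1/3 not
Row 1: (1,0)N 1/4 not · (1,1)S 3/6 satisfied · (1,2)S 2/4 satisfied
Row 2: (2,1)S 3/6 satisfied
Row 3: (3,0)N 2/3 satisfied · (3,1)N 3/5 satisfied · (3,2)S 1/4 not · (3,3)N 1/2 satisfied
Row 4: (4,0)N 4/4 satisfied · (4,2)N 4/5 satisfied
Row 5: (5,0)N 2/2 satisfied · (5,1)N 4/4 satisfied · (5,2)N 2/2 satisfied
Unsatisfied: (0,0), (0,2), (1,0), (3,2) — 4 in total.

4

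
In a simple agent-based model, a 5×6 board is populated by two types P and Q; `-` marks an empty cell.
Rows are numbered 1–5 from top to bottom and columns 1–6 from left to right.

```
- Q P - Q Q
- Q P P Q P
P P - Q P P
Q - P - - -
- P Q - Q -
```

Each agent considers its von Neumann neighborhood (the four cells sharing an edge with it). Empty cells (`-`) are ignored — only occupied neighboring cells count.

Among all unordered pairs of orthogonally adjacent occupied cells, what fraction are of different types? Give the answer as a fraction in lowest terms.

3/5

Scan each occupied cell's neighbors to the right and below so each pair is counted once.
From row 1: 2 unlike of 6 pairs (running 2/6).
From row 2: 6 unlike of 8 pairs (running 8/14).
From row 3: 2 unlike of 4 pairs (running 10/18).
From row 4: 1 unlike of 1 pairs (running 11/19).
From row 5: 1 unlike of 1 pairs (running 12/20).
Total adjacent occupied pairs: 20; unlike-type pairs: 12.
12/20 reduces to 3/5.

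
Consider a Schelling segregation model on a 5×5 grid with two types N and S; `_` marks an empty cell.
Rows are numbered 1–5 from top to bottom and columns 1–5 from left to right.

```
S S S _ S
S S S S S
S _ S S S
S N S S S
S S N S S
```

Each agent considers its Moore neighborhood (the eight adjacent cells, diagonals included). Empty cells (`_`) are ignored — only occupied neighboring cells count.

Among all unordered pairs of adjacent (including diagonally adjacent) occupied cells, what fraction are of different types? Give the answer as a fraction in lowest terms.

10/59

Scan each occupied cell's neighbors to the right and below (and the two forward diagonals) so each pair is counted once.
Row 1: S(1,1)–S(1,2)= S(1,1)–S(2,1)= S(1,1)–S(2,2)= S(1,2)–S(1,3)= S(1,2)–S(2,2)= S(1,2)–S(2,3)= S(1,2)–S(2,1)= S(1,3)–S(2,3)= S(1,3)–S(2,4)= S(1,3)–S(2,2)= S(1,5)–S(2,5)= S(1,5)–S(2,4)=  → 0/12 unlike.
Row 2: S(2,1)–S(2,2)= S(2,1)–S(3,1)= S(2,2)–S(2,3)= S(2,2)–S(3,3)= S(2,2)–S(3,1)= S(2,3)–S(2,4)= S(2,3)–S(3,3)= S(2,3)–S(3,4)= S(2,4)–S(2,5)= S(2,4)–S(3,4)= S(2,4)–S(3,5)= S(2,4)–S(3,3)= S(2,5)–S(3,5)= S(2,5)–S(3,4)=  → 0/14 unlike.
Row 3: S(3,1)–S(4,1)= S(3,1)–N(4,2)≠ S(3,3)–S(3,4)= S(3,3)–S(4,3)= S(3,3)–S(4,4)= S(3,3)–N(4,2)≠ S(3,4)–S(3,5)= S(3,4)–S(4,4)= S(3,4)–S(4,5)= S(3,4)–S(4,3)= S(3,5)–S(4,5)= S(3,5)–S(4,4)=  → 2/12 unlike.
Row 4: S(4,1)–N(4,2)≠ S(4,1)–S(5,1)= S(4,1)–S(5,2)= N(4,2)–S(4,3)≠ N(4,2)–S(5,2)≠ N(4,2)–N(5,3)= N(4,2)–S(5,1)≠ S(4,3)–S(4,4)= S(4,3)–N(5,3)≠ S(4,3)–S(5,4)= S(4,3)–S(5,2)= S(4,4)–S(4,5)= S(4,4)–S(5,4)= S(4,4)–S(5,5)= S(4,4)–N(5,3)≠ S(4,5)–S(5,5)= S(4,5)–S(5,4)=  → 6/17 unlike.
Row 5: S(5,1)–S(5,2)= S(5,2)–N(5,3)≠ N(5,3)–S(5,4)≠ S(5,4)–S(5,5)=  → 2/4 unlike.
Total adjacent occupied pairs: 59; unlike-type pairs: 10.
10/59 is already in lowest terms.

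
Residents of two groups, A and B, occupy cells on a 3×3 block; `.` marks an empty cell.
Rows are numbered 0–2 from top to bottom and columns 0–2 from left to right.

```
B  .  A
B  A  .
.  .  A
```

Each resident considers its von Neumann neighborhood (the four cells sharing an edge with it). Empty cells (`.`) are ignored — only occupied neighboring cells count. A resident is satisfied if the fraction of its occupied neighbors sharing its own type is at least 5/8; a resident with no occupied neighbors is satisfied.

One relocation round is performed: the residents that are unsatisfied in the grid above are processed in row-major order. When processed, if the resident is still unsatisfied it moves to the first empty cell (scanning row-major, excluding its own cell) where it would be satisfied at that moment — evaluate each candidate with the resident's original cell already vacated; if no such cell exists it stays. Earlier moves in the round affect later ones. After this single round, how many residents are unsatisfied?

Initially unsatisfied (in order): (1,0), (1,1).
  (1,0) → (2,0).
  (1,1): now satisfied by earlier moves; stays.
Resulting grid:
B . A
. A .
B . A
All satisfied now.

0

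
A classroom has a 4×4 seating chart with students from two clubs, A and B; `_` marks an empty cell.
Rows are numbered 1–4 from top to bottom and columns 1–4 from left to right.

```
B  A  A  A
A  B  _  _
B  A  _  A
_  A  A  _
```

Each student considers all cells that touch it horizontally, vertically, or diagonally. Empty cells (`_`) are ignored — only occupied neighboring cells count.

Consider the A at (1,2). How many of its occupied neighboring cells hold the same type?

Occupied neighbors of (1,2): (1,1)=B, (1,3)=A, (2,1)=A, (2,2)=B.
Same type (A): 2 of 4.

2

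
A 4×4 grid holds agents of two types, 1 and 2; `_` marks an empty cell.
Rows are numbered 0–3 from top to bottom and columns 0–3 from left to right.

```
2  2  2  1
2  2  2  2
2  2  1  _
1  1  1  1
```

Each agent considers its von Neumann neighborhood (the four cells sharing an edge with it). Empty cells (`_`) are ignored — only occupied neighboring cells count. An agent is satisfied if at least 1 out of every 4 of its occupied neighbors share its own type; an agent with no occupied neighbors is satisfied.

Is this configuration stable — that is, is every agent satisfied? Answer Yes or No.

No

Row 0: (0,0)2 2/2 satisfied · (0,1)2 3/3 satisfied · (0,2)2 2/3 satisfied · (0,3)1 0/2 not
Row 1: (1,0)2 3/3 satisfied · (1,1)2 4/4 satisfied · (1,2)2 3/4 satisfied · (1,3)2 1/2 satisfied
Row 2: (2,0)2 2/3 satisfied · (2,1)2 2/4 satisfied · (2,2)1 1/3 satisfied
Row 3: (3,0)1 1/2 satisfied · (3,1)1 2/3 satisfied · (3,2)1 3/3 satisfied · (3,3)1 1/1 satisfied
For instance (0,3) has only 0/2 same-type neighbors, below 1/4.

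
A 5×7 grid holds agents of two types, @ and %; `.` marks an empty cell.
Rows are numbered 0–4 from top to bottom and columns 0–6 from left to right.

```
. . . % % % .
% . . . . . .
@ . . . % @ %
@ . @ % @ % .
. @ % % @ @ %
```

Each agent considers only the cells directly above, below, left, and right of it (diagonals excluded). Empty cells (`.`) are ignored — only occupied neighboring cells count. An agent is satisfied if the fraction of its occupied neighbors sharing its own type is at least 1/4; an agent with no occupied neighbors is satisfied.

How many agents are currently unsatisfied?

8

Row 0: (0,3)% 1/1 satisfied · (0,4)% 2/2 satisfied · (0,5)% 1/1 satisfied
Row 1: (1,0)% 0/1 not
Row 2: (2,0)@ 1/2 satisfied · (2,4)% 0/2 not · (2,5)@ 0/3 not · (2,6)% 0/1 not
Row 3: (3,0)@ 1/1 satisfied · (3,2)@ 0/2 not · (3,3)% 1/3 satisfied · (3,4)@ 1/4 satisfied · (3,5)% 0/3 not
Row 4: (4,1)@ 0/1 not · (4,2)% 1/3 satisfied · (4,3)% 2/3 satisfied · (4,4)@ 2/3 satisfied · (4,5)@ 1/3 satisfied · (4,6)% 0/1 not
Unsatisfied: (1,0), (2,4), (2,5), (2,6), (3,2), (3,5), (4,1), (4,6) — 8 in total.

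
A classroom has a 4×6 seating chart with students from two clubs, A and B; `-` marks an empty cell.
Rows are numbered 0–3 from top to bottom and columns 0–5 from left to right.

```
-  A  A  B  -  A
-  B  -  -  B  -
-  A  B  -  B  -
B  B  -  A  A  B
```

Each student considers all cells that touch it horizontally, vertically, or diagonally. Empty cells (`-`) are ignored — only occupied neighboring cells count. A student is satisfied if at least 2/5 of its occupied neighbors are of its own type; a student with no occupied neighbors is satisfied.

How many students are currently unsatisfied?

6

Row 0: (0,1)A 1/2 satisfied · (0,2)A 1/3 not · (0,3)B 1/2 satisfied · (0,5)A 0/1 not
Row 1: (1,1)B 1/4 not · (1,4)B 2/3 satisfied
Row 2: (2,1)A 0/4 not · (2,2)B 2/4 satisfied · (2,4)B 2/4 satisfied
Row 3: (3,0)B 1/2 satisfied · (3,1)B 2/3 satisfied · (3,3)A 1/3 not · (3,4)A 1/3 not · (3,5)B 1/2 satisfied
Unsatisfied: (0,2), (0,5), (1,1), (2,1), (3,3), (3,4) — 6 in total.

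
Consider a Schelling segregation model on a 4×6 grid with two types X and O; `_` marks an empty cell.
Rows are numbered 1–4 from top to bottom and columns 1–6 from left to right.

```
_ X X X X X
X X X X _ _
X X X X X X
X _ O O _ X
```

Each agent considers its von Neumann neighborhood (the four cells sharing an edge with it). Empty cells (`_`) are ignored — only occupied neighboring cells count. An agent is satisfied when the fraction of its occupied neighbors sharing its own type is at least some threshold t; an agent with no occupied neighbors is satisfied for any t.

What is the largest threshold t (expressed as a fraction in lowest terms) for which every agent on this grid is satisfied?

1/2

(1,2)X 2/2
(1,3)X 3/3
(1,4)X 3/3
(1,5)X 2/2
(1,6)X 1/1
(2,1)X 2/2
(2,2)X 4/4
(2,3)X 4/4
(2,4)X 3/3
(3,1)X 3/3
(3,2)X 3/3
(3,3)X 3/4
(3,4)X 3/4
(3,5)X 2/2
(3,6)X 2/2
(4,1)X 1/1
(4,3)O 1/2
(4,4)O 1/2
(4,6)X 1/1
The smallest same-type fraction is 1/2 at (4,3), which reduces to 1/2. Any threshold above that leaves this agent unsatisfied.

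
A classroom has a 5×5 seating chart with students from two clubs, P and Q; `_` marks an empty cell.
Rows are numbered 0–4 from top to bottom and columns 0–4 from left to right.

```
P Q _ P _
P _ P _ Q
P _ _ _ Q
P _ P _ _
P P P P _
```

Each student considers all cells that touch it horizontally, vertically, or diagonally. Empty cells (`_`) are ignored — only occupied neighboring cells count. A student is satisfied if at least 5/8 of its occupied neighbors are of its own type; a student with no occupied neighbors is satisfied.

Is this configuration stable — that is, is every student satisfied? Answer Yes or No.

No

Row 0: (0,0)P 1/2 not · (0,1)Q 0/3 not · (0,3)P 1/2 not
Row 1: (1,0)P 2/3 satisfied · (1,2)P 1/2 not · (1,4)Q 1/2 not
Row 2: (2,0)P 2/2 satisfied · (2,4)Q 1/1 satisfied
Row 3: (3,0)P 3/3 satisfied · (3,2)P 3/3 satisfied
Row 4: (4,0)P 2/2 satisfied · (4,1)P 4/4 satisfied · (4,2)P 3/3 satisfied · (4,3)P 2/2 satisfied
For instance (0,0) has only 1/2 same-type neighbors, below 5/8.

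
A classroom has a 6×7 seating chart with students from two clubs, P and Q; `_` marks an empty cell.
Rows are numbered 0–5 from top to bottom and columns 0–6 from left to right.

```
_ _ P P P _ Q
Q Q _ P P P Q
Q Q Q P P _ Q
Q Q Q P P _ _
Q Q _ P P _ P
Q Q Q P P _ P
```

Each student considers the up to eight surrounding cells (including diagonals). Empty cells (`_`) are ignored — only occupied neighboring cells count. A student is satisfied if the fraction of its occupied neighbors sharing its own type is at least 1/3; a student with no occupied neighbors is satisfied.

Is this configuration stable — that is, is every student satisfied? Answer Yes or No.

Row 0: (0,2)P 2/3 ok · (0,3)P 4/4 ok · (0,4)P 4/4 ok · (0,6)Q 1/2 ok
Row 1: (1,0)Q 3/3 ok · (1,1)Q 4/5 ok · (1,3)P 6/7 ok · (1,4)P 6/6 ok · (1,5)P 3/6 ok · (1,6)Q 2/3 ok
Row 2: (2,0)Q 5/5 ok · (2,1)Q 7/7 ok · (2,2)Q 4/7 ok · (2,3)P 5/7 ok · (2,4)P 6/6 ok · (2,6)Q 1/2 ok
Row 3: (3,0)Q 5/5 ok · (3,1)Q 7/7 ok · (3,2)Q 4/7 ok · (3,3)P 5/7 ok · (3,4)P 5/5 ok
Row 4: (4,0)Q 5/5 ok · (4,1)Q 7/7 ok · (4,3)P 5/7 ok · (4,4)P 5/5 ok · (4,6)P 1/1 ok
Row 5: (5,0)Q 3/3 ok · (5,1)Q 4/4 ok · (5,2)Q 2/4 ok · (5,3)P 3/4 ok · (5,4)P 3/3 ok · (5,6)P 1/1 ok
All meet the threshold, so the configuration is stable.

Yes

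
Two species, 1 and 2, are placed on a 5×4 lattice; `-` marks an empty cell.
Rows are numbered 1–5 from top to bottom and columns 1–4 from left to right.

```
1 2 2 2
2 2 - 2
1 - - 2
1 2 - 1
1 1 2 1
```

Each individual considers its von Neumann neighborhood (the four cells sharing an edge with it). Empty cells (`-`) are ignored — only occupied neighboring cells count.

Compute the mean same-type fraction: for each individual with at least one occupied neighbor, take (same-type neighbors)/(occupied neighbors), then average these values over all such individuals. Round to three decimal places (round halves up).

0.563

(1,1)1 0/2
(1,2)2 2/3
(1,3)2 2/2
(1,4)2 2/2
(2,1)2 1/3
(2,2)2 2/2
(2,4)2 2/2
(3,1)1 1/2
(3,4)2 1/2
(4,1)1 2/3
(4,2)2 0/2
(4,4)1 1/2
(5,1)1 2/2
(5,2)1 1/3
(5,3)2 0/2
(5,4)1 1/2
Sum over 16 individuals: 0/2 + 2/3 + 2/2 + 2/2 + 1/3 + 2/2 + 2/2 + 1/2 + 1/2 + 2/3 + 0/2 + 1/2 + 2/2 + 1/3 + 0/2 + 1/2 = 9; mean = 9 ÷ 16 = 9/16 = 0.5625 → 0.563.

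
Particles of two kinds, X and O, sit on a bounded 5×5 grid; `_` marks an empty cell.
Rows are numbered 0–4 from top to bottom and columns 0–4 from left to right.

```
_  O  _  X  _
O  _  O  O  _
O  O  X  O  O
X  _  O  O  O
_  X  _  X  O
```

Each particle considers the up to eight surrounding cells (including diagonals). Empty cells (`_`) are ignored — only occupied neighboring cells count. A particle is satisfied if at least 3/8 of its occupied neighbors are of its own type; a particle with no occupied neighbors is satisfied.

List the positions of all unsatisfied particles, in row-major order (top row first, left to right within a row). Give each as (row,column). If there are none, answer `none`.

(0,3), (2,2), (3,0), (4,3)

Row 0: (0,1)O 2/2 ok · (0,3)X 0/2 unhappy
Row 1: (1,0)O 3/3 ok · (1,2)O 4/6 ok · (1,3)O 3/5 ok
Row 2: (2,0)O 2/3 ok · (2,1)O 4/6 ok · (2,2)X 0/6 unhappy · (2,3)O 6/7 ok · (2,4)O 4/4 ok
Row 3: (3,0)X 1/3 unhappy · (3,2)O 3/6 ok · (3,3)O 5/7 ok · (3,4)O 4/5 ok
Row 4: (4,1)X 1/2 ok · (4,3)X 0/4 unhappy · (4,4)O 2/3 ok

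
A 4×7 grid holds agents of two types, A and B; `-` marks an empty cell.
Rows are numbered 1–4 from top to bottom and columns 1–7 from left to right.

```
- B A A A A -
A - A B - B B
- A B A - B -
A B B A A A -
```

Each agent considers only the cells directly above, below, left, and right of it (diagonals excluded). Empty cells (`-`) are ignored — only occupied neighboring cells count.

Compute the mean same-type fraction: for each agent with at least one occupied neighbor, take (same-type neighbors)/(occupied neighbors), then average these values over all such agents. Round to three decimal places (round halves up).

Row 1: (1,2)B 0/1 · (1,3)A 2/3 · (1,4)A 2/3 · (1,5)A 2/2 · (1,6)A 1/2
Row 2: (2,1)A — no occupied neighbors · (2,3)A 1/3 · (2,4)B 0/3 · (2,6)B 2/3 · (2,7)B 1/1
Row 3: (3,2)A 0/2 · (3,3)B 1/4 · (3,4)A 1/3 · (3,6)B 1/2
Row 4: (4,1)A 0/1 · (4,2)B 1/3 · (4,3)B 2/3 · (4,4)A 2/3 · (4,5)A 2/2 · (4,6)A 1/2
Sum over 19 agents: 0/1 + 2/3 + 2/3 + 2/2 + 1/2 + 1/3 + 0/3 + 2/3 + 1/1 + 0/2 + 1/4 + 1/3 + 1/2 + 0/1 + 1/3 + 2/3 + 2/3 + 2/2 + 1/2 = 109/12; mean = 109/12 ÷ 19 = 109/228 = 0.478070… → 0.478.

0.478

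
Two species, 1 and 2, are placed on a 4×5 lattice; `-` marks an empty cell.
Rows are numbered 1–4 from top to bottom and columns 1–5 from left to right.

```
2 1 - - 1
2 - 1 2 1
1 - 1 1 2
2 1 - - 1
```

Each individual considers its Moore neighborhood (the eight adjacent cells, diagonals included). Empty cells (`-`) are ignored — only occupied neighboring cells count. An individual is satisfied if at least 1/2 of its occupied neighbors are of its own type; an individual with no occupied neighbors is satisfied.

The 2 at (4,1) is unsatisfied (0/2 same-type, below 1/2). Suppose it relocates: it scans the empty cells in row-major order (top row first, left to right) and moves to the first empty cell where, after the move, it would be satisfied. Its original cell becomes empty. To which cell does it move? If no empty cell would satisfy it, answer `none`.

none

Vacating (4,1). Empty cells in order:
  (1,3): 1/3 same-type → still unsatisfied.
  (1,4): 1/4 same-type → still unsatisfied.
  (2,2): 2/6 same-type → still unsatisfied.
  (3,2): 1/5 same-type → still unsatisfied.
  (4,3): 0/3 same-type → still unsatisfied.
  (4,4): 1/4 same-type → still unsatisfied.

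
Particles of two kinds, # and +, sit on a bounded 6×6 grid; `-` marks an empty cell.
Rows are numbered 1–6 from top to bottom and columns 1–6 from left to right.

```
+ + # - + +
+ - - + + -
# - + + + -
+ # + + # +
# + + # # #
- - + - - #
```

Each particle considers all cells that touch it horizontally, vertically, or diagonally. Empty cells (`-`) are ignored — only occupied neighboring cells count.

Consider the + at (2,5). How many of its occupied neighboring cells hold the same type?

Occupied neighbors of (2,5): (1,5)=+, (1,6)=+, (2,4)=+, (3,4)=+, (3,5)=+.
Same type (+): 5 of 5.

5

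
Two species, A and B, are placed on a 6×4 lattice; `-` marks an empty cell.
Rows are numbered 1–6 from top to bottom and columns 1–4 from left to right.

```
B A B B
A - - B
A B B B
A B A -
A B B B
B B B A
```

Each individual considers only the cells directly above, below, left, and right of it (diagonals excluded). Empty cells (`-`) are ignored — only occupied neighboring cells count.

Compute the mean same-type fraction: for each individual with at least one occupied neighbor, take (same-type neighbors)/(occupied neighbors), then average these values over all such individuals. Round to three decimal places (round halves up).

Row 1: (1,1)B 0/2 · (1,2)A 0/2 · (1,3)B 1/2 · (1,4)B 2/2
Row 2: (2,1)A 1/2 · (2,4)B 2/2
Row 3: (3,1)A 2/3 · (3,2)B 2/3 · (3,3)B 2/3 · (3,4)B 2/2
Row 4: (4,1)A 2/3 · (4,2)B 2/4 · (4,3)A 0/3
Row 5: (5,1)A 1/3 · (5,2)B 3/4 · (5,3)B 3/4 · (5,4)B 1/2
Row 6: (6,1)B 1/2 · (6,2)B 3/3 · (6,3)B 2/3 · (6,4)A 0/2
Sum over 21 individuals: 0/2 + 0/2 + 1/2 + 2/2 + 1/2 + 2/2 + 2/3 + 2/3 + 2/3 + 2/2 + 2/3 + 2/4 + 0/3 + 1/3 + 3/4 + 3/4 + 1/2 + 1/2 + 3/3 + 2/3 + 0/2 = 35/3; mean = 35/3 ÷ 21 = 5/9 = 0.555555… → 0.556.

0.556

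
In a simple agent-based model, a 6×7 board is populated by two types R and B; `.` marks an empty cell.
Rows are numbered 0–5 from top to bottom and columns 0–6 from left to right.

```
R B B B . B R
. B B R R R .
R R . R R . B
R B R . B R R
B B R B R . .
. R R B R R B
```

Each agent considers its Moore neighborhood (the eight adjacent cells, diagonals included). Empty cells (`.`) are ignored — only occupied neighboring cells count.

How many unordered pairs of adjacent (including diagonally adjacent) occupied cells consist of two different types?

42

Scan each occupied cell's neighbors to the right and below (and the two forward diagonals) so each pair is counted once.
From row 0: 8 unlike of 16 pairs (running 8/16).
From row 1: 6 unlike of 14 pairs (running 14/30).
From row 2: 6 unlike of 13 pairs (running 20/43).
From row 3: 9 unlike of 15 pairs (running 29/58).
From row 4: 10 unlike of 16 pairs (running 39/74).
From row 5: 3 unlike of 5 pairs (running 42/79).
Total adjacent occupied pairs: 79; unlike-type pairs: 42.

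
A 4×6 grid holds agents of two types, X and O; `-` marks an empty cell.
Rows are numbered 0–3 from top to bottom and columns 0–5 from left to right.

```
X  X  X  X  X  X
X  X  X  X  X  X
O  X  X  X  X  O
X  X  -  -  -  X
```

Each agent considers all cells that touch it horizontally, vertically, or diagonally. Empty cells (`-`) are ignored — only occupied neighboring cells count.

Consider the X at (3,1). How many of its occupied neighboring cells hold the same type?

Occupied neighbors of (3,1): (2,0)=O, (2,1)=X, (2,2)=X, (3,0)=X.
Same type (X): 3 of 4.

3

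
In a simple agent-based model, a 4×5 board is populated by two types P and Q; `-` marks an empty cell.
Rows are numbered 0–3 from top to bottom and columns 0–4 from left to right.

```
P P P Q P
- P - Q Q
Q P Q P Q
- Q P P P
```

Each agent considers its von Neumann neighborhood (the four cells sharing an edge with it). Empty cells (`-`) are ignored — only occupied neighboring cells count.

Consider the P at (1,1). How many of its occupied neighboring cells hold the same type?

2

Occupied neighbors of (1,1): (0,1)=P, (2,1)=P.
Same type (P): 2 of 2.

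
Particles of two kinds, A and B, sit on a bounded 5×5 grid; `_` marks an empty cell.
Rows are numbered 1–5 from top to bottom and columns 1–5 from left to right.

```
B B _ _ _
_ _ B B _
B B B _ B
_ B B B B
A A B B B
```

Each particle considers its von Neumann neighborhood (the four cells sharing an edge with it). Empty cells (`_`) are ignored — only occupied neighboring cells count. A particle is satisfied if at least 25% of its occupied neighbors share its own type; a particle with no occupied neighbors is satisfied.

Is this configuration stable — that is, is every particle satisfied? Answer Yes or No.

(1,1)B 1/1 ✓
(1,2)B 1/1 ✓
(2,3)B 2/2 ✓
(2,4)B 1/1 ✓
(3,1)B 1/1 ✓
(3,2)B 3/3 ✓
(3,3)B 3/3 ✓
(3,5)B 1/1 ✓
(4,2)B 2/3 ✓
(4,3)B 4/4 ✓
(4,4)B 3/3 ✓
(4,5)B 3/3 ✓
(5,1)A 1/1 ✓
(5,2)A 1/3 ✓
(5,3)B 2/3 ✓
(5,4)B 3/3 ✓
(5,5)B 2/2 ✓
All meet the threshold, so the configuration is stable.

Yes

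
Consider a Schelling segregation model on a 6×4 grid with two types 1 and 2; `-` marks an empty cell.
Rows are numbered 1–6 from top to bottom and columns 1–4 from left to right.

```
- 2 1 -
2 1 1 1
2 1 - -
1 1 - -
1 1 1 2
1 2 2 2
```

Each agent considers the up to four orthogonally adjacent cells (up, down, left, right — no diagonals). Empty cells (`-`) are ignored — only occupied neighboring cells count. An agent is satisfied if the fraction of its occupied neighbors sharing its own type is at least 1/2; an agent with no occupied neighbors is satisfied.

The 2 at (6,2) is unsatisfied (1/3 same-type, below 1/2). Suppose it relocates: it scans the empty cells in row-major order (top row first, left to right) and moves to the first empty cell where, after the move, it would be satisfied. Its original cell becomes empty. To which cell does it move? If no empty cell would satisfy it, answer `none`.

Vacating (6,2). Empty cells in order:
  (1,1): 2/2 same-type → satisfied — stop here.

(1,1)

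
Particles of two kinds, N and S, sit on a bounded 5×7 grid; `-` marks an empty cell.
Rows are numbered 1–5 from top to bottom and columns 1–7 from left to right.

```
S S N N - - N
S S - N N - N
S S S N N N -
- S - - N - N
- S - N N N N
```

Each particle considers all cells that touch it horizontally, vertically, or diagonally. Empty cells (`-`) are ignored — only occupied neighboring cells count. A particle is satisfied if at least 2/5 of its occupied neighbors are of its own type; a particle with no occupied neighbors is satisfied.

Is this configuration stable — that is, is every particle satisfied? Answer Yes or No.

Yes

Row 1: (1,1)S 3/3 satisfied · (1,2)S 3/4 satisfied · (1,3)N 2/4 satisfied · (1,4)N 3/3 satisfied · (1,7)N 1/1 satisfied
Row 2: (2,1)S 5/5 satisfied · (2,2)S 6/7 satisfied · (2,4)N 5/6 satisfied · (2,5)N 5/5 satisfied · (2,7)N 2/2 satisfied
Row 3: (3,1)S 4/4 satisfied · (3,2)S 5/5 satisfied · (3,3)S 3/5 satisfied · (3,4)N 4/5 satisfied · (3,5)N 5/5 satisfied · (3,6)N 5/5 satisfied
Row 4: (4,2)S 4/4 satisfied · (4,5)N 6/6 satisfied · (4,7)N 3/3 satisfied
Row 5: (5,2)S 1/1 satisfied · (5,4)N 2/2 satisfied · (5,5)N 3/3 satisfied · (5,6)N 4/4 satisfied · (5,7)N 2/2 satisfied
All meet the threshold, so the configuration is stable.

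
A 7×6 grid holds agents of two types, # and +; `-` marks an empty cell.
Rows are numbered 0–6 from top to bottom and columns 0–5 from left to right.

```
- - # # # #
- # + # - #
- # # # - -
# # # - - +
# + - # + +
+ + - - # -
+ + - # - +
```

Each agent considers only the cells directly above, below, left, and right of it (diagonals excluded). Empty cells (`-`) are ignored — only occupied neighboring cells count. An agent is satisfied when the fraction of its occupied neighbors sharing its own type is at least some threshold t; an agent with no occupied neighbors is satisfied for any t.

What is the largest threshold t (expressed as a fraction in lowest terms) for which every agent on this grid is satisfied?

Row 0: (0,2)# 1/2 · (0,3)# 3/3 · (0,4)# 2/2 · (0,5)# 2/2
Row 1: (1,1)# 1/2 · (1,2)+ 0/4 · (1,3)# 2/3 · (1,5)# 1/1
Row 2: (2,1)# 3/3 · (2,2)# 3/4 · (2,3)# 2/2
Row 3: (3,0)# 2/2 · (3,1)# 3/4 · (3,2)# 2/2 · (3,5)+ 1/1
Row 4: (4,0)# 1/3 · (4,1)+ 1/3 · (4,3)# 0/1 · (4,4)+ 1/3 · (4,5)+ 2/2
Row 5: (5,0)+ 2/3 · (5,1)+ 3/3 · (5,4)# 0/1
Row 6: (6,0)+ 2/2 · (6,1)+ 2/2 · (6,3)# — no occupied neighbors · (6,5)+ — no occupied neighbors
The smallest same-type fraction is 0/4 at (1,2), which reduces to 0/1. Any threshold above that leaves this agent unsatisfied.

0/1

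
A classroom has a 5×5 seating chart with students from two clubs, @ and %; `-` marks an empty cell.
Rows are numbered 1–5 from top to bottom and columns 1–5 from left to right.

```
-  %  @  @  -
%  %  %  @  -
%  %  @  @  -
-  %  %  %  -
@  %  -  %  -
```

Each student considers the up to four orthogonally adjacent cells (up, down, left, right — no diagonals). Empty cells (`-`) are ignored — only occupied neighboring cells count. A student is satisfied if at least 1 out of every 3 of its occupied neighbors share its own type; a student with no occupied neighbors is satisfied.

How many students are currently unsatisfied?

3

(1,2)% 1/2 ok
(1,3)@ 1/3 ok
(1,4)@ 2/2 ok
(2,1)% 2/2 ok
(2,2)% 4/4 ok
(2,3)% 1/4 unhappy
(2,4)@ 2/3 ok
(3,1)% 2/2 ok
(3,2)% 3/4 ok
(3,3)@ 1/4 unhappy
(3,4)@ 2/3 ok
(4,2)% 3/3 ok
(4,3)% 2/3 ok
(4,4)% 2/3 ok
(5,1)@ 0/1 unhappy
(5,2)% 1/2 ok
(5,4)% 1/1 ok
Unsatisfied: (2,3), (3,3), (5,1) — 3 in total.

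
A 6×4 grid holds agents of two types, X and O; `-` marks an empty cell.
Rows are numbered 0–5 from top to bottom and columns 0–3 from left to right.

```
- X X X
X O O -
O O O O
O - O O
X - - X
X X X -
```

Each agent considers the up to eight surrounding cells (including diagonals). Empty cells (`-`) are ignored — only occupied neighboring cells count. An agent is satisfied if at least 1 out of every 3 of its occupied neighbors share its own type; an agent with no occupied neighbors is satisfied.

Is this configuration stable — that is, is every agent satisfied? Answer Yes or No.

No

(0,1)X 2/4 ok
(0,2)X 2/4 ok
(0,3)X 1/2 ok
(1,0)X 1/4 unhappy
(1,1)O 4/7 ok
(1,2)O 4/7 ok
(2,0)O 3/4 ok
(2,1)O 6/7 ok
(2,2)O 6/6 ok
(2,3)O 4/4 ok
(3,0)O 2/3 ok
(3,2)O 4/5 ok
(3,3)O 3/4 ok
(4,0)X 2/3 ok
(4,3)X 1/3 ok
(5,0)X 2/2 ok
(5,1)X 3/3 ok
(5,2)X 2/2 ok
For instance (1,0) has only 1/4 same-type neighbors, below 1/3.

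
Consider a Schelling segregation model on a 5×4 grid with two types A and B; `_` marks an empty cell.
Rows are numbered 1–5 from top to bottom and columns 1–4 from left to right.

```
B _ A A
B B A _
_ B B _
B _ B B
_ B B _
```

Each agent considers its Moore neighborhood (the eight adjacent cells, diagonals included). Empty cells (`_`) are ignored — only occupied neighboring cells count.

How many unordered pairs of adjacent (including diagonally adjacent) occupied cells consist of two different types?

Scan each occupied cell's neighbors to the right and below (and the two forward diagonals) so each pair is counted once.
Row 1: B(1,1)–B(2,1)= B(1,1)–B(2,2)= A(1,3)–A(1,4)= A(1,3)–A(2,3)= A(1,3)–B(2,2)≠ A(1,4)–A(2,3)=  → 1/6 unlike.
Row 2: B(2,1)–B(2,2)= B(2,1)–B(3,2)= B(2,2)–A(2,3)≠ B(2,2)–B(3,2)= B(2,2)–B(3,3)= A(2,3)–B(3,3)≠ A(2,3)–B(3,2)≠  → 3/7 unlike.
Row 3: B(3,2)–B(3,3)= B(3,2)–B(4,3)= B(3,2)–B(4,1)= B(3,3)–B(4,3)= B(3,3)–B(4,4)=  → 0/5 unlike.
Row 4: B(4,1)–B(5,2)= B(4,3)–B(4,4)= B(4,3)–B(5,3)= B(4,3)–B(5,2)= B(4,4)–B(5,3)=  → 0/5 unlike.
Row 5: B(5,2)–B(5,3)=  → 0/1 unlike.
Total adjacent occupied pairs: 24; unlike-type pairs: 4.

4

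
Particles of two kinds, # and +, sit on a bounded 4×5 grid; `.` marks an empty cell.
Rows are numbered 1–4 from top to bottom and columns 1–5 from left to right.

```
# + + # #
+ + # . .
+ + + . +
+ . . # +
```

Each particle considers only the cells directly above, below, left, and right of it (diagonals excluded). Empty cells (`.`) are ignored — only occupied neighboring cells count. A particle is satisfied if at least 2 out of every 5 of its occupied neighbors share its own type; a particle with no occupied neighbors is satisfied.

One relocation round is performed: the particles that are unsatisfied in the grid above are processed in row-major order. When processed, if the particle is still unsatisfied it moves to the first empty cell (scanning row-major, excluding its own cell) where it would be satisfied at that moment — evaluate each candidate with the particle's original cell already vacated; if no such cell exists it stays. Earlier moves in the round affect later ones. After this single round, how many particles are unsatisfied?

0

Initially unsatisfied (in order): (1,1), (1,3), (2,3), (4,4).
  (1,1) → (2,4).
  (1,3) → (1,1).
  (2,3) → (1,3).
  (4,4) → (2,3).
Resulting grid:
+ + # # #
+ + # # .
+ + + . +
+ . . . +
All satisfied now.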